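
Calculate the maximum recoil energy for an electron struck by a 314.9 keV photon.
173.8466 keV

Maximum energy transfer occurs at θ = 180° (backscattering).

Initial photon: E₀ = 314.9 keV → λ₀ = 3.9373 pm

Maximum Compton shift (at 180°):
Δλ_max = 2λ_C = 2 × 2.4263 = 4.8526 pm

Final wavelength:
λ' = 3.9373 + 4.8526 = 8.7899 pm

Minimum photon energy (maximum energy to electron):
E'_min = hc/λ' = 141.0534 keV

Maximum electron kinetic energy:
K_max = E₀ - E'_min = 314.9000 - 141.0534 = 173.8466 keV

(Intermediate values are shown rounded; full precision is carried through to the final answer.)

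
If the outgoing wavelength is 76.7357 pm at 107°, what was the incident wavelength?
73.6000 pm

From λ' = λ + Δλ, we have λ = λ' - Δλ

First calculate the Compton shift:
Δλ = λ_C(1 - cos θ)
Δλ = 2.4263 × (1 - cos(107°))
Δλ = 2.4263 × 1.2924
Δλ = 3.1357 pm

Initial wavelength:
λ = λ' - Δλ
λ = 76.7357 - 3.1357
λ = 73.6000 pm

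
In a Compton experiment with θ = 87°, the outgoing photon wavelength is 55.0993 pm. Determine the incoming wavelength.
52.8000 pm

From λ' = λ + Δλ, we have λ = λ' - Δλ

First calculate the Compton shift:
Δλ = λ_C(1 - cos θ)
Δλ = 2.4263 × (1 - cos(87°))
Δλ = 2.4263 × 0.9477
Δλ = 2.2993 pm

Initial wavelength:
λ = λ' - Δλ
λ = 55.0993 - 2.2993
λ = 52.8000 pm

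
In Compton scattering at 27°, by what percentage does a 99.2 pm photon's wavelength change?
0.2666%

Calculate the Compton shift:
Δλ = λ_C(1 - cos(27°))
Δλ = 2.4263 × (1 - cos(27°))
Δλ = 2.4263 × 0.1090
Δλ = 0.2645 pm

Percentage change:
(Δλ/λ₀) × 100 = (0.2645/99.2) × 100
= 0.2666%

(Intermediate values are shown rounded; full precision is carried through to the final answer.)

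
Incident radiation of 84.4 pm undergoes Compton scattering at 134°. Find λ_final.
88.5118 pm

Using the Compton scattering formula:
λ' = λ + Δλ = λ + λ_C(1 - cos θ)

Given:
- Initial wavelength λ = 84.4 pm
- Scattering angle θ = 134°
- Compton wavelength λ_C ≈ 2.4263 pm

Calculate the shift:
Δλ = 2.4263 × (1 - cos(134°))
Δλ = 2.4263 × 1.6947
Δλ = 4.1118 pm

Final wavelength:
λ' = 84.4 + 4.1118 = 88.5118 pm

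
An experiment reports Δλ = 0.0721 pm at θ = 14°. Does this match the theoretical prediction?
Yes, consistent

Calculate the expected shift for θ = 14°:

Δλ_expected = λ_C(1 - cos(14°))
Δλ_expected = 2.4263 × (1 - cos(14°))
Δλ_expected = 2.4263 × 0.0297
Δλ_expected = 0.0721 pm

Given shift: 0.0721 pm
Expected shift: 0.0721 pm
Difference: 0.0000 pm

The values match. This is consistent with Compton scattering at the stated angle.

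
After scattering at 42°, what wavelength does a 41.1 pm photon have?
41.7232 pm

Using the Compton scattering formula:
λ' = λ + Δλ = λ + λ_C(1 - cos θ)

Given:
- Initial wavelength λ = 41.1 pm
- Scattering angle θ = 42°
- Compton wavelength λ_C ≈ 2.4263 pm

Calculate the shift:
Δλ = 2.4263 × (1 - cos(42°))
Δλ = 2.4263 × 0.2569
Δλ = 0.6232 pm

Final wavelength:
λ' = 41.1 + 0.6232 = 41.7232 pm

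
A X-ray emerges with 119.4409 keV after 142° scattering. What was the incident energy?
205.2001 keV

Convert final energy to wavelength (hc ≈ 1239.842 keV·pm):
λ' = hc/E' = 1239.842 / 119.4409 = 10.3804 pm

Calculate the Compton shift:
Δλ = λ_C(1 - cos(142°))
Δλ = 2.4263 × (1 - cos(142°))
Δλ = 4.3383 pm

Initial wavelength:
λ = λ' - Δλ = 10.3804 - 4.3383 = 6.0421 pm

Initial energy:
E = hc/λ = 1239.842 / 6.0421 = 205.2001 keV

(Intermediate values are shown rounded; full precision is carried through to the final answer.)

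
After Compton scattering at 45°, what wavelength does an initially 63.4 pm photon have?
64.1106 pm

Using the Compton formula: λ' = λ + λ_C(1 − cos θ)

For θ = 45°, cos θ = √2/2 (exact) ≈ 0.7071, so:
1 − cos 45° = 1 − (√2/2) ≈ 0.2929

Δλ = λ_C × 0.2929 = 2.4263 × 0.2929 = 0.7106 pm

λ' = 63.4 + 0.7106 = 64.1106 pm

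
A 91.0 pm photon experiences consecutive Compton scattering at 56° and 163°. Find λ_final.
96.8161 pm

Apply Compton shift twice:

First scattering at θ₁ = 56°:
Δλ₁ = λ_C(1 - cos(56°))
Δλ₁ = 2.4263 × 0.4408
Δλ₁ = 1.0695 pm

After first scattering:
λ₁ = 91.0 + 1.0695 = 92.0695 pm

Second scattering at θ₂ = 163°:
Δλ₂ = λ_C(1 - cos(163°))
Δλ₂ = 2.4263 × 1.9563
Δλ₂ = 4.7466 pm

Final wavelength:
λ₂ = 92.0695 + 4.7466 = 96.8161 pm

Total shift: Δλ_total = 1.0695 + 4.7466 = 5.8161 pm

(Intermediate values are shown rounded; full precision is carried through to the final answer.)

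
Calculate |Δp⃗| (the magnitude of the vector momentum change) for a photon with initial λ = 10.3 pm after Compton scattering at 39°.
4.1986e-23 kg·m/s

Photon momentum magnitude is p = h/λ.

Initial momentum:
p₀ = h/λ = 6.6261e-34/1.0300e-11 = 6.4331e-23 kg·m/s

After scattering:
λ' = λ + Δλ = 10.3 + 0.5407 = 10.8407 pm
p' = h/λ' = 6.6261e-34/1.0841e-11 = 6.1122e-23 kg·m/s

Momentum is a vector; the scattered photon's direction makes angle θ = 39° with the incident direction. The magnitude of the vector change Δp⃗ = p⃗₀ − p⃗' is found from the law of cosines:
|Δp⃗|² = p₀² + p'² − 2p₀p'cos θ
|Δp⃗|² = (6.4331e-23)² + (6.1122e-23)² − 2·6.4331e-23·6.1122e-23·cos(39°)
|Δp⃗| = 4.1986e-23 kg·m/s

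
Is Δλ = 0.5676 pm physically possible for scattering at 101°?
No, inconsistent

Calculate the expected shift for θ = 101°:

Δλ_expected = λ_C(1 - cos(101°))
Δλ_expected = 2.4263 × (1 - cos(101°))
Δλ_expected = 2.4263 × 1.1908
Δλ_expected = 2.8893 pm

Given shift: 0.5676 pm
Expected shift: 2.8893 pm
Difference: 2.3216 pm

The values do not match. The given shift corresponds to θ ≈ 40.0°, not 101°.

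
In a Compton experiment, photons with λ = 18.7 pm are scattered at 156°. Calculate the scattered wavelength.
23.3429 pm

Using the Compton scattering formula:
λ' = λ + Δλ = λ + λ_C(1 - cos θ)

Given:
- Initial wavelength λ = 18.7 pm
- Scattering angle θ = 156°
- Compton wavelength λ_C ≈ 2.4263 pm

Calculate the shift:
Δλ = 2.4263 × (1 - cos(156°))
Δλ = 2.4263 × 1.9135
Δλ = 4.6429 pm

Final wavelength:
λ' = 18.7 + 4.6429 = 23.3429 pm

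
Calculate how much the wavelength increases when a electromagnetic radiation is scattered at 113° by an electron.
3.3743 pm

Using the Compton scattering formula:
Δλ = λ_C(1 - cos θ)

where λ_C = h/(m_e·c) ≈ 2.4263 pm is the Compton wavelength of an electron.

For θ = 113°:
cos(113°) = -0.3907
1 - cos(113°) = 1.3907

Δλ = 2.4263 × 1.3907
Δλ = 3.3743 pm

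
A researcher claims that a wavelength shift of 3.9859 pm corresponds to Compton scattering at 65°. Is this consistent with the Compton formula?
No, inconsistent

Calculate the expected shift for θ = 65°:

Δλ_expected = λ_C(1 - cos(65°))
Δλ_expected = 2.4263 × (1 - cos(65°))
Δλ_expected = 2.4263 × 0.5774
Δλ_expected = 1.4009 pm

Given shift: 3.9859 pm
Expected shift: 1.4009 pm
Difference: 2.5850 pm

The values do not match. The given shift corresponds to θ ≈ 130.0°, not 65°.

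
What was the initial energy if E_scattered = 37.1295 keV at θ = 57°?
38.4000 keV

Convert final energy to wavelength (hc ≈ 1239.842 keV·pm):
λ' = hc/E' = 1239.842 / 37.1295 = 33.3924 pm

Calculate the Compton shift:
Δλ = λ_C(1 - cos(57°))
Δλ = 2.4263 × (1 - cos(57°))
Δλ = 1.1048 pm

Initial wavelength:
λ = λ' - Δλ = 33.3924 - 1.1048 = 32.2875 pm

Initial energy:
E = hc/λ = 1239.842 / 32.2875 = 38.4000 keV

(Intermediate values are shown rounded; full precision is carried through to the final answer.)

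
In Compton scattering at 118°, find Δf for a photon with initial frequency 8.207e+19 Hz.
4.054e+19 Hz (decrease)

Convert frequency to wavelength (c = 299792458 m/s):
λ₀ = c/f₀ = 299792458/8.207e+19 = 3.6528873e-12 m = 3.6529 pm

Calculate Compton shift:
Δλ = λ_C(1 - cos(118°)) = 3.5654 pm

Final wavelength:
λ' = λ₀ + Δλ = 3.6529 + 3.5654 = 7.2183 pm

Final frequency:
f' = c/λ' = 299792458/7.2182812e-12 = 4.1532389e+19 Hz

Frequency shift (decrease):
Δf = f₀ - f' = 8.207e+19 - 4.1532389e+19 = 4.054e+19 Hz

(Intermediate values are shown rounded; full precision is carried through to the final answer.)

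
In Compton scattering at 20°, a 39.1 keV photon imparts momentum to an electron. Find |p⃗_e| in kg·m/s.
7.2411e-24 kg·m/s

The electron is initially at rest, so by conservation of momentum:
p⃗_e = p⃗₀ − p⃗'  (incident photon momentum minus scattered photon momentum)

Photon momentum magnitudes (p = h/λ = E/c):
λ₀ = hc/E₀ = 31.7095 pm → p₀ = h/λ₀ = 2.0896e-23 kg·m/s
Δλ = λ_C(1 − cos 20°) = 0.1463 pm
λ' = 31.8558 pm → p' = h/λ' = 2.0800e-23 kg·m/s

The scattered photon makes angle θ = 20° with the incident direction, so by the law of cosines:
|p⃗_e|² = p₀² + p'² − 2p₀p'cos θ
|p⃗_e|² = (2.0896e-23)² + (2.0800e-23)² − 2·2.0896e-23·2.0800e-23·cos(20°)
|p⃗_e| = 7.2411e-24 kg·m/s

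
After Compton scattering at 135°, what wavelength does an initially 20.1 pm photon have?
24.2420 pm

Using the Compton formula: λ' = λ + λ_C(1 − cos θ)

For θ = 135°, cos θ = -√2/2 (exact) ≈ -0.7071, so:
1 − cos 135° = 1 − (-√2/2) ≈ 1.7071

Δλ = λ_C × 1.7071 = 2.4263 × 1.7071 = 4.1420 pm

λ' = 20.1 + 4.1420 = 24.2420 pm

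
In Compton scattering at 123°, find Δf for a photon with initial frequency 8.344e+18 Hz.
7.882e+17 Hz (decrease)

Convert frequency to wavelength (c = 299792458 m/s):
λ₀ = c/f₀ = 299792458/8.344e+18 = 3.5929106e-11 m = 35.9291 pm

Calculate Compton shift:
Δλ = λ_C(1 - cos(123°)) = 3.7478 pm

Final wavelength:
λ' = λ₀ + Δλ = 35.9291 + 3.7478 = 39.6769 pm

Final frequency:
f' = c/λ' = 299792458/3.9676879e-11 = 7.5558477e+18 Hz

Frequency shift (decrease):
Δf = f₀ - f' = 8.344e+18 - 7.5558477e+18 = 7.882e+17 Hz

(Intermediate values are shown rounded; full precision is carried through to the final answer.)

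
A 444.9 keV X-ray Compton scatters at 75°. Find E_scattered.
270.4054 keV

First convert energy to wavelength:
λ = hc/E, with hc ≈ 1239.842 keV·pm (i.e. 1239.842 eV·nm)

For E = 444.9 keV = 444900 eV:
λ = 1239.842 keV·pm / 444.9 keV
λ = 2.7868 pm

Calculate the Compton shift:
Δλ = λ_C(1 - cos(75°)) = 2.4263 × 0.7412
Δλ = 1.7983 pm

Final wavelength:
λ' = 2.7868 + 1.7983 = 4.5851 pm

Final energy:
E' = hc/λ' = 1239.842 / 4.5851 = 270.4054 keV

(Intermediate values are shown rounded; full precision is carried through to the final answer.)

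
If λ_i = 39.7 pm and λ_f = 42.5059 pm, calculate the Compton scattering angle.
99.00°

First find the wavelength shift:
Δλ = λ' - λ = 42.5059 - 39.7 = 2.8059 pm

Using Δλ = λ_C(1 - cos θ), with λ_C = h/(m_e·c) ≈ 2.42631024 pm:
cos θ = 1 - Δλ/λ_C
cos θ = 1 - 2.8059/2.42631024
cos θ = -0.156447

θ = arccos(-0.156447)
θ = 99.00°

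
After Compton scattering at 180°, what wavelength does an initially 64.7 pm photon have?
69.5526 pm

Using the Compton formula: λ' = λ + λ_C(1 − cos θ)

For θ = 180°, cos θ = -1 (exact) = -1.0000, so:
1 − cos 180° = 1 − (-1) = 2.0000

Δλ = λ_C × 2.0000 = 2.4263 × 2.0000 = 4.8526 pm

λ' = 64.7 + 4.8526 = 69.5526 pm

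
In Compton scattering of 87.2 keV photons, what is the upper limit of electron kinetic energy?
22.1881 keV

Maximum energy transfer occurs at θ = 180° (backscattering).

Initial photon: E₀ = 87.2 keV → λ₀ = 14.2184 pm

Maximum Compton shift (at 180°):
Δλ_max = 2λ_C = 2 × 2.4263 = 4.8526 pm

Final wavelength:
λ' = 14.2184 + 4.8526 = 19.0710 pm

Minimum photon energy (maximum energy to electron):
E'_min = hc/λ' = 65.0119 keV

Maximum electron kinetic energy:
K_max = E₀ - E'_min = 87.2000 - 65.0119 = 22.1881 keV

(Intermediate values are shown rounded; full precision is carried through to the final answer.)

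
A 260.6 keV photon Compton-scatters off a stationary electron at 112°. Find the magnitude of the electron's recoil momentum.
1.8613e-22 kg·m/s

The electron is initially at rest, so by conservation of momentum:
p⃗_e = p⃗₀ − p⃗'  (incident photon momentum minus scattered photon momentum)

Photon momentum magnitudes (p = h/λ = E/c):
λ₀ = hc/E₀ = 4.7576 pm → p₀ = h/λ₀ = 1.3927e-22 kg·m/s
Δλ = λ_C(1 − cos 112°) = 3.3352 pm
λ' = 8.0929 pm → p' = h/λ' = 8.1875e-23 kg·m/s

The scattered photon makes angle θ = 112° with the incident direction, so by the law of cosines:
|p⃗_e|² = p₀² + p'² − 2p₀p'cos θ
|p⃗_e|² = (1.3927e-22)² + (8.1875e-23)² − 2·1.3927e-22·8.1875e-23·cos(112°)
|p⃗_e| = 1.8613e-22 kg·m/s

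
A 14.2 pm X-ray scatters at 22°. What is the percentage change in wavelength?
1.2442%

Calculate the Compton shift:
Δλ = λ_C(1 - cos(22°))
Δλ = 2.4263 × (1 - cos(22°))
Δλ = 2.4263 × 0.0728
Δλ = 0.1767 pm

Percentage change:
(Δλ/λ₀) × 100 = (0.1767/14.2) × 100
= 1.2442%

(Intermediate values are shown rounded; full precision is carried through to the final answer.)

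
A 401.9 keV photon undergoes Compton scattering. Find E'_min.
156.1991 keV (at θ = 180°)

The scattered photon has minimum energy when its wavelength is maximum, i.e., when the Compton shift Δλ = λ_C(1 − cos θ) is maximum. This occurs at θ = 180° (backscattering), giving Δλ_max = 2λ_C = 4.8526 pm.

Initial wavelength: λ₀ = hc/E₀ = 3.0850 pm
Maximum final wavelength: λ'_max = λ₀ + 2λ_C = 3.0850 + 4.8526 = 7.9376 pm
Minimum final energy: E'_min = hc/λ'_max = 156.1991 keV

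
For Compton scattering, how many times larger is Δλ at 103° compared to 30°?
103° produces the larger shift by a factor of 9.143

Calculate both shifts using Δλ = λ_C(1 - cos θ):

For θ₁ = 30°:
Δλ₁ = 2.4263 × (1 - cos(30°))
Δλ₁ = 2.4263 × 0.1340
Δλ₁ = 0.3251 pm

For θ₂ = 103°:
Δλ₂ = 2.4263 × (1 - cos(103°))
Δλ₂ = 2.4263 × 1.2250
Δλ₂ = 2.9721 pm

The 103° angle produces the larger shift.
Ratio: 2.9721/0.3251 = 9.143

(Intermediate values are shown rounded; full precision is carried through to the final answer.)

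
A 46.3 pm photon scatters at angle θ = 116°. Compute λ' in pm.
49.7899 pm

Using the Compton scattering formula:
λ' = λ + Δλ = λ + λ_C(1 - cos θ)

Given:
- Initial wavelength λ = 46.3 pm
- Scattering angle θ = 116°
- Compton wavelength λ_C ≈ 2.4263 pm

Calculate the shift:
Δλ = 2.4263 × (1 - cos(116°))
Δλ = 2.4263 × 1.4384
Δλ = 3.4899 pm

Final wavelength:
λ' = 46.3 + 3.4899 = 49.7899 pm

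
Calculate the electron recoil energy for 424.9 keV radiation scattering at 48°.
91.6767 keV

By energy conservation: K_e = E_initial - E_final

First find the scattered photon energy:
Initial wavelength: λ = hc/E = 2.9180 pm
Compton shift: Δλ = λ_C(1 - cos(48°)) = 0.8028 pm
Final wavelength: λ' = 2.9180 + 0.8028 = 3.7208 pm
Final photon energy: E' = hc/λ' = 333.2233 keV

Electron kinetic energy:
K_e = E - E' = 424.9000 - 333.2233 = 91.6767 keV

(Intermediate values are shown rounded; full precision is carried through to the final answer.)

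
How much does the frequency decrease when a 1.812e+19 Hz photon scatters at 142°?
3.764e+18 Hz (decrease)

Convert frequency to wavelength (c = 299792458 m/s):
λ₀ = c/f₀ = 299792458/1.812e+19 = 1.6544838e-11 m = 16.5448 pm

Calculate Compton shift:
Δλ = λ_C(1 - cos(142°)) = 4.3383 pm

Final wavelength:
λ' = λ₀ + Δλ = 16.5448 + 4.3383 = 20.8831 pm

Final frequency:
f' = c/λ' = 299792458/2.0883106e-11 = 1.4355741e+19 Hz

Frequency shift (decrease):
Δf = f₀ - f' = 1.812e+19 - 1.4355741e+19 = 3.764e+18 Hz

(Intermediate values are shown rounded; full precision is carried through to the final answer.)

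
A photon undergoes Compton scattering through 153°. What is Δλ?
4.5882 pm

Using the Compton scattering formula:
Δλ = λ_C(1 - cos θ)

where λ_C = h/(m_e·c) ≈ 2.4263 pm is the Compton wavelength of an electron.

For θ = 153°:
cos(153°) = -0.8910
1 - cos(153°) = 1.8910

Δλ = 2.4263 × 1.8910
Δλ = 4.5882 pm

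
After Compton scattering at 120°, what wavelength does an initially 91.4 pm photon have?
95.0395 pm

Using the Compton formula: λ' = λ + λ_C(1 − cos θ)

For θ = 120°, cos θ = -1/2 (exact) = -0.5000, so:
1 − cos 120° = 1 − (-1/2) = 1.5000

Δλ = λ_C × 1.5000 = 2.4263 × 1.5000 = 3.6395 pm

λ' = 91.4 + 3.6395 = 95.0395 pm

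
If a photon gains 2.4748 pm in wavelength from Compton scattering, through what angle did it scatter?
91.15°

From the Compton formula Δλ = λ_C(1 - cos θ), we can solve for θ:

cos θ = 1 - Δλ/λ_C

Given:
- Δλ = 2.4748 pm
- λ_C = h/(m_e·c) ≈ 2.42631024 pm

cos θ = 1 - 2.4748/2.42631024
cos θ = 1 - 1.019985
cos θ = -0.019985

θ = arccos(-0.019985)
θ = 91.15°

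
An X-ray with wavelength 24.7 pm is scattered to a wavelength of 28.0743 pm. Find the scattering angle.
113.00°

First find the wavelength shift:
Δλ = λ' - λ = 28.0743 - 24.7 = 3.3743 pm

Using Δλ = λ_C(1 - cos θ), with λ_C = h/(m_e·c) ≈ 2.42631024 pm:
cos θ = 1 - Δλ/λ_C
cos θ = 1 - 3.3743/2.42631024
cos θ = -0.390713

θ = arccos(-0.390713)
θ = 113.00°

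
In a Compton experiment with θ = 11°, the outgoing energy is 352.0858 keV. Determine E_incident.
356.6001 keV

Convert final energy to wavelength (hc ≈ 1239.842 keV·pm):
λ' = hc/E' = 1239.842 / 352.0858 = 3.5214 pm

Calculate the Compton shift:
Δλ = λ_C(1 - cos(11°))
Δλ = 2.4263 × (1 - cos(11°))
Δλ = 0.0446 pm

Initial wavelength:
λ = λ' - Δλ = 3.5214 - 0.0446 = 3.4768 pm

Initial energy:
E = hc/λ = 1239.842 / 3.4768 = 356.6001 keV

(Intermediate values are shown rounded; full precision is carried through to the final answer.)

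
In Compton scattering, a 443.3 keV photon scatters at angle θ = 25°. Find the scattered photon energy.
409.9772 keV

First convert energy to wavelength:
λ = hc/E, with hc ≈ 1239.842 keV·pm (i.e. 1239.842 eV·nm)

For E = 443.3 keV = 443300 eV:
λ = 1239.842 keV·pm / 443.3 keV
λ = 2.7968 pm

Calculate the Compton shift:
Δλ = λ_C(1 - cos(25°)) = 2.4263 × 0.0937
Δλ = 0.2273 pm

Final wavelength:
λ' = 2.7968 + 0.2273 = 3.0242 pm

Final energy:
E' = hc/λ' = 1239.842 / 3.0242 = 409.9772 keV

(Intermediate values are shown rounded; full precision is carried through to the final answer.)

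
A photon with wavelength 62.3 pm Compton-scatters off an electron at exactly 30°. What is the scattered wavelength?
62.6251 pm

Using the Compton formula: λ' = λ + λ_C(1 − cos θ)

For θ = 30°, cos θ = √3/2 (exact) ≈ 0.8660, so:
1 − cos 30° = 1 − (√3/2) ≈ 0.1340

Δλ = λ_C × 0.1340 = 2.4263 × 0.1340 = 0.3251 pm

λ' = 62.3 + 0.3251 = 62.6251 pm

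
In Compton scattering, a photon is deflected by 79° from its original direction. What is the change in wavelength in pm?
1.9633 pm

Using the Compton scattering formula:
Δλ = λ_C(1 - cos θ)

where λ_C = h/(m_e·c) ≈ 2.4263 pm is the Compton wavelength of an electron.

For θ = 79°:
cos(79°) = 0.1908
1 - cos(79°) = 0.8092

Δλ = 2.4263 × 0.8092
Δλ = 1.9633 pm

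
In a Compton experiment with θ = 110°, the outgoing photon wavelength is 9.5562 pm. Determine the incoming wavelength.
6.3000 pm

From λ' = λ + Δλ, we have λ = λ' - Δλ

First calculate the Compton shift:
Δλ = λ_C(1 - cos θ)
Δλ = 2.4263 × (1 - cos(110°))
Δλ = 2.4263 × 1.3420
Δλ = 3.2562 pm

Initial wavelength:
λ = λ' - Δλ
λ = 9.5562 - 3.2562
λ = 6.3000 pm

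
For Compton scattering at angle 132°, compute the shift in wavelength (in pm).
4.0498 pm

Using the Compton scattering formula:
Δλ = λ_C(1 - cos θ)

where λ_C = h/(m_e·c) ≈ 2.4263 pm is the Compton wavelength of an electron.

For θ = 132°:
cos(132°) = -0.6691
1 - cos(132°) = 1.6691

Δλ = 2.4263 × 1.6691
Δλ = 4.0498 pm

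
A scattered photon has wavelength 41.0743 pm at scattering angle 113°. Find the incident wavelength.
37.7000 pm

From λ' = λ + Δλ, we have λ = λ' - Δλ

First calculate the Compton shift:
Δλ = λ_C(1 - cos θ)
Δλ = 2.4263 × (1 - cos(113°))
Δλ = 2.4263 × 1.3907
Δλ = 3.3743 pm

Initial wavelength:
λ = λ' - Δλ
λ = 41.0743 - 3.3743
λ = 37.7000 pm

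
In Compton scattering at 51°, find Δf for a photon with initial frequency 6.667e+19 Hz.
1.111e+19 Hz (decrease)

Convert frequency to wavelength (c = 299792458 m/s):
λ₀ = c/f₀ = 299792458/6.667e+19 = 4.4966620e-12 m = 4.4967 pm

Calculate Compton shift:
Δλ = λ_C(1 - cos(51°)) = 0.8994 pm

Final wavelength:
λ' = λ₀ + Δλ = 4.4967 + 0.8994 = 5.3960 pm

Final frequency:
f' = c/λ' = 299792458/5.3960458e-12 = 5.5557805e+19 Hz

Frequency shift (decrease):
Δf = f₀ - f' = 6.667e+19 - 5.5557805e+19 = 1.111e+19 Hz

(Intermediate values are shown rounded; full precision is carried through to the final answer.)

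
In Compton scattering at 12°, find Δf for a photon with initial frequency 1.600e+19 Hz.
4.515e+16 Hz (decrease)

Convert frequency to wavelength (c = 299792458 m/s):
λ₀ = c/f₀ = 299792458/1.600e+19 = 1.8737029e-11 m = 18.7370 pm

Calculate Compton shift:
Δλ = λ_C(1 - cos(12°)) = 0.0530 pm

Final wavelength:
λ' = λ₀ + Δλ = 18.7370 + 0.0530 = 18.7900 pm

Final frequency:
f' = c/λ' = 299792458/1.8790049e-11 = 1.5954852e+19 Hz

Frequency shift (decrease):
Δf = f₀ - f' = 1.600e+19 - 1.5954852e+19 = 4.515e+16 Hz

(Intermediate values are shown rounded; full precision is carried through to the final answer.)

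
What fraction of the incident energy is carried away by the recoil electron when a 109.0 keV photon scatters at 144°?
0.2784 (or 27.84%)

Calculate initial and final photon energies:

Initial: E₀ = 109.0 keV → λ₀ = 11.3747 pm
Compton shift: Δλ = 4.3892 pm
Final wavelength: λ' = 15.7639 pm
Final energy: E' = 78.6505 keV

Fractional energy loss:
(E₀ - E')/E₀ = (109.0000 - 78.6505)/109.0000
= 30.3495/109.0000
= 0.2784
= 27.84%

(Intermediate values are shown rounded; full precision is carried through to the final answer.)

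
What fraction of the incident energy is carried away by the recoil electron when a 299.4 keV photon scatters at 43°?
0.1360 (or 13.60%)

Calculate initial and final photon energies:

Initial: E₀ = 299.4 keV → λ₀ = 4.1411 pm
Compton shift: Δλ = 0.6518 pm
Final wavelength: λ' = 4.7929 pm
Final energy: E' = 258.6826 keV

Fractional energy loss:
(E₀ - E')/E₀ = (299.4000 - 258.6826)/299.4000
= 40.7174/299.4000
= 0.1360
= 13.60%

(Intermediate values are shown rounded; full precision is carried through to the final answer.)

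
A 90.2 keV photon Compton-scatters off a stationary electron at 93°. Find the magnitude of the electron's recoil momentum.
6.4666e-23 kg·m/s

The electron is initially at rest, so by conservation of momentum:
p⃗_e = p⃗₀ − p⃗'  (incident photon momentum minus scattered photon momentum)

Photon momentum magnitudes (p = h/λ = E/c):
λ₀ = hc/E₀ = 13.7455 pm → p₀ = h/λ₀ = 4.8205e-23 kg·m/s
Δλ = λ_C(1 − cos 93°) = 2.5533 pm
λ' = 16.2988 pm → p' = h/λ' = 4.0654e-23 kg·m/s

The scattered photon makes angle θ = 93° with the incident direction, so by the law of cosines:
|p⃗_e|² = p₀² + p'² − 2p₀p'cos θ
|p⃗_e|² = (4.8205e-23)² + (4.0654e-23)² − 2·4.8205e-23·4.0654e-23·cos(93°)
|p⃗_e| = 6.4666e-23 kg·m/s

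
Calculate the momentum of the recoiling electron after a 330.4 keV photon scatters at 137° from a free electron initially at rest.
2.4421e-22 kg·m/s

The electron is initially at rest, so by conservation of momentum:
p⃗_e = p⃗₀ − p⃗'  (incident photon momentum minus scattered photon momentum)

Photon momentum magnitudes (p = h/λ = E/c):
λ₀ = hc/E₀ = 3.7525 pm → p₀ = h/λ₀ = 1.7658e-22 kg·m/s
Δλ = λ_C(1 − cos 137°) = 4.2008 pm
λ' = 7.9533 pm → p' = h/λ' = 8.3312e-23 kg·m/s

The scattered photon makes angle θ = 137° with the incident direction, so by the law of cosines:
|p⃗_e|² = p₀² + p'² − 2p₀p'cos θ
|p⃗_e|² = (1.7658e-22)² + (8.3312e-23)² − 2·1.7658e-22·8.3312e-23·cos(137°)
|p⃗_e| = 2.4421e-22 kg·m/s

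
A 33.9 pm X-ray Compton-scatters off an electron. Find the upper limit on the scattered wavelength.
38.7526 pm (at θ = 180°)

The Compton shift is Δλ = λ_C(1 − cos θ).

Since cos θ ranges from −1 to 1, the factor (1 − cos θ) ranges from 0 to 2; the maximum shift occurs at θ = 180° (backscattering):
Δλ_max = 2λ_C = 2 × 2.4263 pm = 4.8526 pm

Maximum scattered wavelength:
λ'_max = λ₀ + Δλ_max = 33.9 + 4.8526 = 38.7526 pm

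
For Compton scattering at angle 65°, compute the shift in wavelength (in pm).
1.4009 pm

Using the Compton scattering formula:
Δλ = λ_C(1 - cos θ)

where λ_C = h/(m_e·c) ≈ 2.4263 pm is the Compton wavelength of an electron.

For θ = 65°:
cos(65°) = 0.4226
1 - cos(65°) = 0.5774

Δλ = 2.4263 × 0.5774
Δλ = 1.4009 pm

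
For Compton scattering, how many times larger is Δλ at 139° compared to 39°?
139° produces the larger shift by a factor of 7.874

Calculate both shifts using Δλ = λ_C(1 - cos θ):

For θ₁ = 39°:
Δλ₁ = 2.4263 × (1 - cos(39°))
Δλ₁ = 2.4263 × 0.2229
Δλ₁ = 0.5407 pm

For θ₂ = 139°:
Δλ₂ = 2.4263 × (1 - cos(139°))
Δλ₂ = 2.4263 × 1.7547
Δλ₂ = 4.2575 pm

The 139° angle produces the larger shift.
Ratio: 4.2575/0.5407 = 7.874

(Intermediate values are shown rounded; full precision is carried through to the final answer.)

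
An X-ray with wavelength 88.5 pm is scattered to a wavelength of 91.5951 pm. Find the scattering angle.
106.00°

First find the wavelength shift:
Δλ = λ' - λ = 91.5951 - 88.5 = 3.0951 pm

Using Δλ = λ_C(1 - cos θ), with λ_C = h/(m_e·c) ≈ 2.42631024 pm:
cos θ = 1 - Δλ/λ_C
cos θ = 1 - 3.0951/2.42631024
cos θ = -0.275641

θ = arccos(-0.275641)
θ = 106.00°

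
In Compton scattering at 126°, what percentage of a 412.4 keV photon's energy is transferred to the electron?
0.5617 (or 56.17%)

Calculate initial and final photon energies:

Initial: E₀ = 412.4 keV → λ₀ = 3.0064 pm
Compton shift: Δλ = 3.8525 pm
Final wavelength: λ' = 6.8589 pm
Final energy: E' = 180.7649 keV

Fractional energy loss:
(E₀ - E')/E₀ = (412.4000 - 180.7649)/412.4000
= 231.6351/412.4000
= 0.5617
= 56.17%

(Intermediate values are shown rounded; full precision is carried through to the final answer.)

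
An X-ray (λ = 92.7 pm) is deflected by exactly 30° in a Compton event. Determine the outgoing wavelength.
93.0251 pm

Using the Compton formula: λ' = λ + λ_C(1 − cos θ)

For θ = 30°, cos θ = √3/2 (exact) ≈ 0.8660, so:
1 − cos 30° = 1 − (√3/2) ≈ 0.1340

Δλ = λ_C × 0.1340 = 2.4263 × 0.1340 = 0.3251 pm

λ' = 92.7 + 0.3251 = 93.0251 pm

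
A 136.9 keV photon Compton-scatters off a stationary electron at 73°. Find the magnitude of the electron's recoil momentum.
8.0649e-23 kg·m/s

The electron is initially at rest, so by conservation of momentum:
p⃗_e = p⃗₀ − p⃗'  (incident photon momentum minus scattered photon momentum)

Photon momentum magnitudes (p = h/λ = E/c):
λ₀ = hc/E₀ = 9.0566 pm → p₀ = h/λ₀ = 7.3163e-23 kg·m/s
Δλ = λ_C(1 − cos 73°) = 1.7169 pm
λ' = 10.7735 pm → p' = h/λ' = 6.1504e-23 kg·m/s

The scattered photon makes angle θ = 73° with the incident direction, so by the law of cosines:
|p⃗_e|² = p₀² + p'² − 2p₀p'cos θ
|p⃗_e|² = (7.3163e-23)² + (6.1504e-23)² − 2·7.3163e-23·6.1504e-23·cos(73°)
|p⃗_e| = 8.0649e-23 kg·m/s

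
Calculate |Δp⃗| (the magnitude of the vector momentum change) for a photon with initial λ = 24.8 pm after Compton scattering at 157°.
4.8229e-23 kg·m/s

Photon momentum magnitude is p = h/λ.

Initial momentum:
p₀ = h/λ = 6.6261e-34/2.4800e-11 = 2.6718e-23 kg·m/s

After scattering:
λ' = λ + Δλ = 24.8 + 4.6597 = 29.4597 pm
p' = h/λ' = 6.6261e-34/2.9460e-11 = 2.2492e-23 kg·m/s

Momentum is a vector; the scattered photon's direction makes angle θ = 157° with the incident direction. The magnitude of the vector change Δp⃗ = p⃗₀ − p⃗' is found from the law of cosines:
|Δp⃗|² = p₀² + p'² − 2p₀p'cos θ
|Δp⃗|² = (2.6718e-23)² + (2.2492e-23)² − 2·2.6718e-23·2.2492e-23·cos(157°)
|Δp⃗| = 4.8229e-23 kg·m/s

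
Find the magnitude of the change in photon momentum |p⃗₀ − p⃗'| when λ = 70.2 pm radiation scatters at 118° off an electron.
1.5792e-23 kg·m/s

Photon momentum magnitude is p = h/λ.

Initial momentum:
p₀ = h/λ = 6.6261e-34/7.0200e-11 = 9.4388e-24 kg·m/s

After scattering:
λ' = λ + Δλ = 70.2 + 3.5654 = 73.7654 pm
p' = h/λ' = 6.6261e-34/7.3765e-11 = 8.9826e-24 kg·m/s

Momentum is a vector; the scattered photon's direction makes angle θ = 118° with the incident direction. The magnitude of the vector change Δp⃗ = p⃗₀ − p⃗' is found from the law of cosines:
|Δp⃗|² = p₀² + p'² − 2p₀p'cos θ
|Δp⃗|² = (9.4388e-24)² + (8.9826e-24)² − 2·9.4388e-24·8.9826e-24·cos(118°)
|Δp⃗| = 1.5792e-23 kg·m/s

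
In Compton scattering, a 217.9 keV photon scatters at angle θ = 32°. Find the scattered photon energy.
204.6403 keV

First convert energy to wavelength:
λ = hc/E, with hc ≈ 1239.842 keV·pm (i.e. 1239.842 eV·nm)

For E = 217.9 keV = 217900 eV:
λ = 1239.842 keV·pm / 217.9 keV
λ = 5.6900 pm

Calculate the Compton shift:
Δλ = λ_C(1 - cos(32°)) = 2.4263 × 0.1520
Δλ = 0.3687 pm

Final wavelength:
λ' = 5.6900 + 0.3687 = 6.0586 pm

Final energy:
E' = hc/λ' = 1239.842 / 6.0586 = 204.6403 keV

(Intermediate values are shown rounded; full precision is carried through to the final answer.)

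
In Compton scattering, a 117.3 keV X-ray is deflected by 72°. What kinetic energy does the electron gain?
16.0585 keV

By energy conservation: K_e = E_initial - E_final

First find the scattered photon energy:
Initial wavelength: λ = hc/E = 10.5698 pm
Compton shift: Δλ = λ_C(1 - cos(72°)) = 1.6765 pm
Final wavelength: λ' = 10.5698 + 1.6765 = 12.2464 pm
Final photon energy: E' = hc/λ' = 101.2415 keV

Electron kinetic energy:
K_e = E - E' = 117.3000 - 101.2415 = 16.0585 keV

(Intermediate values are shown rounded; full precision is carried through to the final answer.)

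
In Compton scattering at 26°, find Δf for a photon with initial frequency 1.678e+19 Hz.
2.275e+17 Hz (decrease)

Convert frequency to wavelength (c = 299792458 m/s):
λ₀ = c/f₀ = 299792458/1.678e+19 = 1.7866058e-11 m = 17.8661 pm

Calculate Compton shift:
Δλ = λ_C(1 - cos(26°)) = 0.2456 pm

Final wavelength:
λ' = λ₀ + Δλ = 17.8661 + 0.2456 = 18.1116 pm

Final frequency:
f' = c/λ' = 299792458/1.8111615e-11 = 1.6552497e+19 Hz

Frequency shift (decrease):
Δf = f₀ - f' = 1.678e+19 - 1.6552497e+19 = 2.275e+17 Hz

(Intermediate values are shown rounded; full precision is carried through to the final answer.)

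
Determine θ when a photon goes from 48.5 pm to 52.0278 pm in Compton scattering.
117.00°

First find the wavelength shift:
Δλ = λ' - λ = 52.0278 - 48.5 = 3.5278 pm

Using Δλ = λ_C(1 - cos θ), with λ_C = h/(m_e·c) ≈ 2.42631024 pm:
cos θ = 1 - Δλ/λ_C
cos θ = 1 - 3.5278/2.42631024
cos θ = -0.453977

θ = arccos(-0.453977)
θ = 117.00°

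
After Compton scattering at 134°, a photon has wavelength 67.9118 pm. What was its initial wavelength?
63.8000 pm

From λ' = λ + Δλ, we have λ = λ' - Δλ

First calculate the Compton shift:
Δλ = λ_C(1 - cos θ)
Δλ = 2.4263 × (1 - cos(134°))
Δλ = 2.4263 × 1.6947
Δλ = 4.1118 pm

Initial wavelength:
λ = λ' - Δλ
λ = 67.9118 - 4.1118
λ = 63.8000 pm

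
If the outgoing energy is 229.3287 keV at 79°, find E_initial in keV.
360.1001 keV

Convert final energy to wavelength (hc ≈ 1239.842 keV·pm):
λ' = hc/E' = 1239.842 / 229.3287 = 5.4064 pm

Calculate the Compton shift:
Δλ = λ_C(1 - cos(79°))
Δλ = 2.4263 × (1 - cos(79°))
Δλ = 1.9633 pm

Initial wavelength:
λ = λ' - Δλ = 5.4064 - 1.9633 = 3.4430 pm

Initial energy:
E = hc/λ = 1239.842 / 3.4430 = 360.1001 keV

(Intermediate values are shown rounded; full precision is carried through to the final answer.)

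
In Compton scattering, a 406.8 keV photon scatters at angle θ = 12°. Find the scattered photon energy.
399.8441 keV

First convert energy to wavelength:
λ = hc/E, with hc ≈ 1239.842 keV·pm (i.e. 1239.842 eV·nm)

For E = 406.8 keV = 406800 eV:
λ = 1239.842 keV·pm / 406.8 keV
λ = 3.0478 pm

Calculate the Compton shift:
Δλ = λ_C(1 - cos(12°)) = 2.4263 × 0.0219
Δλ = 0.0530 pm

Final wavelength:
λ' = 3.0478 + 0.0530 = 3.1008 pm

Final energy:
E' = hc/λ' = 1239.842 / 3.1008 = 399.8441 keV

(Intermediate values are shown rounded; full precision is carried through to the final answer.)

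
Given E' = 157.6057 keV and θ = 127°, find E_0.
311.4999 keV

Convert final energy to wavelength (hc ≈ 1239.842 keV·pm):
λ' = hc/E' = 1239.842 / 157.6057 = 7.8667 pm

Calculate the Compton shift:
Δλ = λ_C(1 - cos(127°))
Δλ = 2.4263 × (1 - cos(127°))
Δλ = 3.8865 pm

Initial wavelength:
λ = λ' - Δλ = 7.8667 - 3.8865 = 3.9802 pm

Initial energy:
E = hc/λ = 1239.842 / 3.9802 = 311.4999 keV

(Intermediate values are shown rounded; full precision is carried through to the final answer.)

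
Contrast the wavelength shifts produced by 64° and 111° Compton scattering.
111° produces the larger shift by a factor of 2.419

Calculate both shifts using Δλ = λ_C(1 - cos θ):

For θ₁ = 64°:
Δλ₁ = 2.4263 × (1 - cos(64°))
Δλ₁ = 2.4263 × 0.5616
Δλ₁ = 1.3627 pm

For θ₂ = 111°:
Δλ₂ = 2.4263 × (1 - cos(111°))
Δλ₂ = 2.4263 × 1.3584
Δλ₂ = 3.2958 pm

The 111° angle produces the larger shift.
Ratio: 3.2958/1.3627 = 2.419

(Intermediate values are shown rounded; full precision is carried through to the final answer.)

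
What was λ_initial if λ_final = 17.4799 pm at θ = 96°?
14.8000 pm

From λ' = λ + Δλ, we have λ = λ' - Δλ

First calculate the Compton shift:
Δλ = λ_C(1 - cos θ)
Δλ = 2.4263 × (1 - cos(96°))
Δλ = 2.4263 × 1.1045
Δλ = 2.6799 pm

Initial wavelength:
λ = λ' - Δλ
λ = 17.4799 - 2.6799
λ = 14.8000 pm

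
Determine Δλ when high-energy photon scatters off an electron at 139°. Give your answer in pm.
4.2575 pm

Using the Compton scattering formula:
Δλ = λ_C(1 - cos θ)

where λ_C = h/(m_e·c) ≈ 2.4263 pm is the Compton wavelength of an electron.

For θ = 139°:
cos(139°) = -0.7547
1 - cos(139°) = 1.7547

Δλ = 2.4263 × 1.7547
Δλ = 4.2575 pm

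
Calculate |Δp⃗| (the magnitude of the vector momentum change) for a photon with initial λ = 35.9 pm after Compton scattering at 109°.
2.8830e-23 kg·m/s

Photon momentum magnitude is p = h/λ.

Initial momentum:
p₀ = h/λ = 6.6261e-34/3.5900e-11 = 1.8457e-23 kg·m/s

After scattering:
λ' = λ + Δλ = 35.9 + 3.2162 = 39.1162 pm
p' = h/λ' = 6.6261e-34/3.9116e-11 = 1.6939e-23 kg·m/s

Momentum is a vector; the scattered photon's direction makes angle θ = 109° with the incident direction. The magnitude of the vector change Δp⃗ = p⃗₀ − p⃗' is found from the law of cosines:
|Δp⃗|² = p₀² + p'² − 2p₀p'cos θ
|Δp⃗|² = (1.8457e-23)² + (1.6939e-23)² − 2·1.8457e-23·1.6939e-23·cos(109°)
|Δp⃗| = 2.8830e-23 kg·m/s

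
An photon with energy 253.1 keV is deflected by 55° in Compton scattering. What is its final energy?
208.9647 keV

First convert energy to wavelength:
λ = hc/E, with hc ≈ 1239.842 keV·pm (i.e. 1239.842 eV·nm)

For E = 253.1 keV = 253100 eV:
λ = 1239.842 keV·pm / 253.1 keV
λ = 4.8986 pm

Calculate the Compton shift:
Δλ = λ_C(1 - cos(55°)) = 2.4263 × 0.4264
Δλ = 1.0346 pm

Final wavelength:
λ' = 4.8986 + 1.0346 = 5.9333 pm

Final energy:
E' = hc/λ' = 1239.842 / 5.9333 = 208.9647 keV

(Intermediate values are shown rounded; full precision is carried through to the final answer.)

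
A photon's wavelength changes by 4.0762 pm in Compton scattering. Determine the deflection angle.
132.84°

From the Compton formula Δλ = λ_C(1 - cos θ), we can solve for θ:

cos θ = 1 - Δλ/λ_C

Given:
- Δλ = 4.0762 pm
- λ_C = h/(m_e·c) ≈ 2.42631024 pm

cos θ = 1 - 4.0762/2.42631024
cos θ = 1 - 1.680000
cos θ = -0.680000

θ = arccos(-0.680000)
θ = 132.84°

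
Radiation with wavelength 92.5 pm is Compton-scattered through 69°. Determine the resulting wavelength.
94.0568 pm

Using the Compton scattering formula:
λ' = λ + Δλ = λ + λ_C(1 - cos θ)

Given:
- Initial wavelength λ = 92.5 pm
- Scattering angle θ = 69°
- Compton wavelength λ_C ≈ 2.4263 pm

Calculate the shift:
Δλ = 2.4263 × (1 - cos(69°))
Δλ = 2.4263 × 0.6416
Δλ = 1.5568 pm

Final wavelength:
λ' = 92.5 + 1.5568 = 94.0568 pm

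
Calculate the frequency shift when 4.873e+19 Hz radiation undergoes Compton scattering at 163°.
2.122e+19 Hz (decrease)

Convert frequency to wavelength (c = 299792458 m/s):
λ₀ = c/f₀ = 299792458/4.873e+19 = 6.1521128e-12 m = 6.1521 pm

Calculate Compton shift:
Δλ = λ_C(1 - cos(163°)) = 4.7466 pm

Final wavelength:
λ' = λ₀ + Δλ = 6.1521 + 4.7466 = 10.8987 pm

Final frequency:
f' = c/λ' = 299792458/1.0898715e-11 = 2.7507138e+19 Hz

Frequency shift (decrease):
Δf = f₀ - f' = 4.873e+19 - 2.7507138e+19 = 2.122e+19 Hz

(Intermediate values are shown rounded; full precision is carried through to the final answer.)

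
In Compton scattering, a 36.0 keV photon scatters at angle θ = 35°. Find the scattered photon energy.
35.5471 keV

First convert energy to wavelength:
λ = hc/E, with hc ≈ 1239.842 keV·pm (i.e. 1239.842 eV·nm)

For E = 36.0 keV = 36000 eV:
λ = 1239.842 keV·pm / 36.0 keV
λ = 34.4401 pm

Calculate the Compton shift:
Δλ = λ_C(1 - cos(35°)) = 2.4263 × 0.1808
Δλ = 0.4388 pm

Final wavelength:
λ' = 34.4401 + 0.4388 = 34.8788 pm

Final energy:
E' = hc/λ' = 1239.842 / 34.8788 = 35.5471 keV

(Intermediate values are shown rounded; full precision is carried through to the final answer.)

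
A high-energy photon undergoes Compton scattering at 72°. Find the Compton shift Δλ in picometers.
1.6765 pm

Using the Compton scattering formula:
Δλ = λ_C(1 - cos θ)

where λ_C = h/(m_e·c) ≈ 2.4263 pm is the Compton wavelength of an electron.

For θ = 72°:
cos(72°) = 0.3090
1 - cos(72°) = 0.6910

Δλ = 2.4263 × 0.6910
Δλ = 1.6765 pm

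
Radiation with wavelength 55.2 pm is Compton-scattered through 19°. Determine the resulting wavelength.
55.3322 pm

Using the Compton scattering formula:
λ' = λ + Δλ = λ + λ_C(1 - cos θ)

Given:
- Initial wavelength λ = 55.2 pm
- Scattering angle θ = 19°
- Compton wavelength λ_C ≈ 2.4263 pm

Calculate the shift:
Δλ = 2.4263 × (1 - cos(19°))
Δλ = 2.4263 × 0.0545
Δλ = 0.1322 pm

Final wavelength:
λ' = 55.2 + 0.1322 = 55.3322 pm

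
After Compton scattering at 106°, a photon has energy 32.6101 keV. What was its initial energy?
35.5000 keV

Convert final energy to wavelength (hc ≈ 1239.842 keV·pm):
λ' = hc/E' = 1239.842 / 32.6101 = 38.0202 pm

Calculate the Compton shift:
Δλ = λ_C(1 - cos(106°))
Δλ = 2.4263 × (1 - cos(106°))
Δλ = 3.0951 pm

Initial wavelength:
λ = λ' - Δλ = 38.0202 - 3.0951 = 34.9251 pm

Initial energy:
E = hc/λ = 1239.842 / 34.9251 = 35.5000 keV

(Intermediate values are shown rounded; full precision is carried through to the final answer.)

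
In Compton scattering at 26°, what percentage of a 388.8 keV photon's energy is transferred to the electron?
0.0715 (or 7.15%)

Calculate initial and final photon energies:

Initial: E₀ = 388.8 keV → λ₀ = 3.1889 pm
Compton shift: Δλ = 0.2456 pm
Final wavelength: λ' = 3.4345 pm
Final energy: E' = 361.0015 keV

Fractional energy loss:
(E₀ - E')/E₀ = (388.8000 - 361.0015)/388.8000
= 27.7985/388.8000
= 0.0715
= 7.15%

(Intermediate values are shown rounded; full precision is carried through to the final answer.)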